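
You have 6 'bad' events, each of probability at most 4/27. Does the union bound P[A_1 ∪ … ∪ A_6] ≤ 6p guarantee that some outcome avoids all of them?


Union bound: P[∪_{i=1}^{6} A_i] ≤ Σ_i P[A_i] ≤ 6·p = 6·(4/27) = 8/9.
Numerically: 8/9 ≈ 0.88889.
Is 8/9 < 1? YES.
Since P[∪ A_i] ≤ 8/9 < 1, the complement has P[∩ A_i^c] ≥ 1 − 8/9 = 1/9 > 0, so some outcome avoids every A_i.

6·p = 8/9 ≈ 0.88889; existence CERTIFIED by the union bound.


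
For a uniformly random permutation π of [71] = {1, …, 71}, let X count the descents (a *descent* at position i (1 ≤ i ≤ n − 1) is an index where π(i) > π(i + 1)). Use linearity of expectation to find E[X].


Write X = Σ X_I over i = 1, …, 70, with X_I the indicator of one descent.
There are 70 indicators.
For each fixed i, the pair (π(i), π(i+1)) is a uniformly random ordered pair of distinct values from {1, …, 71}; by symmetry P[π(i) > π(i+1)] = 1/2.
By linearity: E[X] = 70 · (1/2) = (71 − 1) · (1/2) = 35 ≈ 35.000.

E[X] = 35 = 35.000.


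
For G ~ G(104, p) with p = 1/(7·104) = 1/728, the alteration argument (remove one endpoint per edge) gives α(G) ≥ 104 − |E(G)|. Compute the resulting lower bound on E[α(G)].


E[|E(G)|] = C(104, 2)·p = 5356 · (1/728) = 103/14.
E[α(G)] ≥ n − E[|E(G)|] = 104 − 103/14 = 1353/14.
Numerically: ≈ 96.6429.
(This is only a lower bound; the true E[α(G)] may be larger.)

E[α(G)] ≥ 1353/14 ≈ 96.6429.


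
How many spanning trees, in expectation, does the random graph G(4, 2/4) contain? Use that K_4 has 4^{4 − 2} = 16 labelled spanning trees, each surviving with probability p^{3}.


K_4 has 4^{4 − 2} = 16 labelled spanning trees.
For each such spanning tree H, let X_H = 1 if all 3 edges of H are present in G. Then P[X_H = 1] = p^{3} = (1/2)^{3} = 1/8.
By linearity: E[X] = Σ_H E[X_H] = 16 · p^{3} = 16 · 1/8 = 2.
Numerically: E[X] ≈ 2.

E[X] = 16 · (1/2)^{3} = 2 ≈ 2.


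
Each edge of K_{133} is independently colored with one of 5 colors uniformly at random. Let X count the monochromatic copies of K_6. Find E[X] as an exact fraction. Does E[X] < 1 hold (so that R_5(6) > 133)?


E[X] = C(133, 6) · 5^{1 − 15} = 6856577728 · 5^{−14} = 6856577728/6103515625.
As a reduced fraction: E[X] = 6856577728/6103515625 ≈ 1.1234.
Is E[X] < 1? NO.
Since E[X] ≥ 1, the first-moment bound is inconclusive at n = 133; it does NOT by itself certify R_5(6) > 133.

E[X] = 6856577728/6103515625 ≈ 1.1234; E[X] ≥ 1; first-moment method inconclusive here.


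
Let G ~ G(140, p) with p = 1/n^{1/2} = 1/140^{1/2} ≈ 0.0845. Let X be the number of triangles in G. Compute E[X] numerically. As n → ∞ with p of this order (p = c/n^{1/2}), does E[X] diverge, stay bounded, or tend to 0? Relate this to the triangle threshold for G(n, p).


Number of potential triangles: C(140, 3) = 447580.
Each occurs with probability p³ ≈ (0.0845)³ ≈ 6.03682e-04.
By linearity: E[X] = C(140, 3)·p³ ≈ 447580 · 6.03682e-04 ≈ 270.196.
Since α = 1/2 < 1, p = c/n^{1/2} ≫ 1/n is above the triangle threshold p ~ 1/n. Asymptotically E[X] ~ (c³/6)·n^{3(1−α)} = (1³/6)·n^{1.5} → ∞; triangles are abundant w.h.p.

E[X] ≈ 270.196; in regime p = Θ(1/n^{1/2}) E[X] diverges (above the triangle threshold p ~ 1/n).


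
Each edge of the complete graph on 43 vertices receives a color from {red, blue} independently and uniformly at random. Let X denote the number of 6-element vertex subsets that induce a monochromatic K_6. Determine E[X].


Let X = Σ_S X_S over the C(43, 6) = 6096454 subsets S of size 6, where X_S = 1 if the K_6 on S is monochromatic.
For a fixed S, the K_6 on S has C(6, 2) = 15 edges. P[all 15 edges red] = (1/2)^15, and likewise for blue, so P[monochromatic] = 2·(1/2)^15 = 2^{1 − 15} = 1/16384.
By linearity of expectation: E[X] = C(43, 6) · 2^{1 − 15} = 6096454 · 1/16384 = 3048227/8192.
Numerically: E[X] ≈ 372.098.

E[X] = C(43,6)·2^(1−C(6,2)) = 3048227/8192 ≈ 372.098.


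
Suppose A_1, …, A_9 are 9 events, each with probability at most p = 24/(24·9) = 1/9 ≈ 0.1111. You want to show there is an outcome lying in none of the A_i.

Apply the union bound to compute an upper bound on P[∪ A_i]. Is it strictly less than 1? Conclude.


Union bound: P[∪_{i=1}^{9} A_i] ≤ Σ_i P[A_i] ≤ 9·p = 9·(1/9) = 1.
Numerically: 1 ≈ 1.0000.
Is 1 < 1? NO.
Since the bound 1 is ≥ 1, the union bound is uninformative here; it does NOT by itself certify existence.

9·p = 1 ≈ 1.0000; existence NOT certified by the union bound.


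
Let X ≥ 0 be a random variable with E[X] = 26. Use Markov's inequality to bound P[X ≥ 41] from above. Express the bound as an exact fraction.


μ = E[X] = 26, a = 41.
Markov: P[X ≥ 41] ≤ μ/a = (26)/41 = 26/41.
Numerically: ≈ 0.6341.
(Since a = 41 > μ = 26.0000, the bound 26/41 is < 1 and informative.)

P[X ≥ 41] ≤ 26/41 ≈ 0.6341.


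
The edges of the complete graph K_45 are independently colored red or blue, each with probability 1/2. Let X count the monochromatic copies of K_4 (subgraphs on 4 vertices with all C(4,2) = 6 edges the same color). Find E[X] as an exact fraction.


Let X = Σ_S X_S over the C(45, 4) = 148995 subsets S of size 4, where X_S = 1 if the K_4 on S is monochromatic.
For a fixed S, the K_4 on S has C(4, 2) = 6 edges. P[all 6 edges red] = (1/2)^6, and likewise for blue, so P[monochromatic] = 2·(1/2)^6 = 2^{1 − 6} = 1/32.
By linearity of expectation: E[X] = C(45, 4) · 2^{1 − 6} = 148995 · 1/32 = 148995/32.
Numerically: E[X] ≈ 4656.0938.

E[X] = C(45,4)·2^(1−C(4,2)) = 148995/32 ≈ 4656.0938.


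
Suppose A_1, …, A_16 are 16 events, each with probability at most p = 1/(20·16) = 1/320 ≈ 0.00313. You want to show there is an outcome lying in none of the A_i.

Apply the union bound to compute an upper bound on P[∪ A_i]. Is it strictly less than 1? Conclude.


Union bound: P[∪_{i=1}^{16} A_i] ≤ Σ_i P[A_i] ≤ 16·p = 16·(1/320) = 1/20.
Numerically: 1/20 ≈ 0.05000.
Is 1/20 < 1? YES.
Since P[∪ A_i] ≤ 1/20 < 1, the complement has P[∩ A_i^c] ≥ 1 − 1/20 = 19/20 > 0, so some outcome avoids every A_i.

16·p = 1/20 ≈ 0.05000; existence CERTIFIED by the union bound.


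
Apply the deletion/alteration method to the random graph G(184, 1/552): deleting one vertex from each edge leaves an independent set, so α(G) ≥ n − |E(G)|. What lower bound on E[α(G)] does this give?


E[|E(G)|] = C(184, 2)·p = 16836 · (1/552) = 61/2.
E[α(G)] ≥ n − E[|E(G)|] = 184 − 61/2 = 307/2.
Numerically: ≈ 153.500000.
(This is only a lower bound; the true E[α(G)] may be larger.)

E[α(G)] ≥ 307/2 ≈ 153.500000.


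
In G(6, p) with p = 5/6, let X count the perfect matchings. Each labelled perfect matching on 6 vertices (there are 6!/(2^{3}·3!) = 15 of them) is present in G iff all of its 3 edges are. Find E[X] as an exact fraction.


K_6 has 6!/(2^{3}·3!) = 15 labelled perfect matchings.
For each such perfect matching H, let X_H = 1 if all 3 edges of H are present in G. Then P[X_H = 1] = p^{3} = (5/6)^{3} = 125/216.
Summing the indicators: E[X] = Σ_H E[X_H] = 15 · p^{3} = 15 · 125/216 = 625/72.
Numerically: E[X] ≈ 8.6806.

E[X] = 15 · (5/6)^{3} = 625/72 ≈ 8.6806.


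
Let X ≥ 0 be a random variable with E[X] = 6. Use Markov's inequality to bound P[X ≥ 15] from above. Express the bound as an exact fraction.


μ = E[X] = 6, a = 15.
Markov: P[X ≥ 15] ≤ μ/a = (6)/15 = 2/5.
Numerically: ≈ 0.40000.
(Since a = 15 > μ = 6.00000, the bound 2/5 is < 1 and informative.)

P[X ≥ 15] ≤ 2/5 ≈ 0.40000.


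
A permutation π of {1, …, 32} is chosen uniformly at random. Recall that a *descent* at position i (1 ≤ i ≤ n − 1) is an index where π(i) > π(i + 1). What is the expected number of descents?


Write X = Σ X_I over i = 1, …, 31, with X_I the indicator of one descent.
There are 31 indicators.
For each fixed i, the pair (π(i), π(i+1)) is a uniformly random ordered pair of distinct values from {1, …, 32}; by symmetry P[π(i) > π(i+1)] = 1/2.
By linearity: E[X] = 31 · (1/2) = (32 − 1) · (1/2) = 31/2 ≈ 15.500.

E[X] = 31/2 = 15.500.


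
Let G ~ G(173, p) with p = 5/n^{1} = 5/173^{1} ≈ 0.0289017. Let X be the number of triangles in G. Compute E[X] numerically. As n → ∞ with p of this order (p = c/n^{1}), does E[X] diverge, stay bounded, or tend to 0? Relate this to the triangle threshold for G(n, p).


Number of potential triangles: C(173, 3) = 848046.
Each occurs with probability p³ ≈ (0.0289017)³ ≈ 2.41419143e-05.
By linearity: E[X] = C(173, 3)·p³ ≈ 848046 · 2.41419143e-05 ≈ 20.473454.
Here α = 1, so p = 5/n is exactly at the triangle threshold p ~ 1/n. Asymptotically E[X] → c³/6 = 5³/6 = 125/6 ≈ 20.833333, a bounded constant. In this regime the triangle count is asymptotically Poisson(c³/6).

E[X] ≈ 20.473454; in regime p = Θ(1/n^{1}) E[X] stays bounded (at the triangle threshold p ~ 1/n).


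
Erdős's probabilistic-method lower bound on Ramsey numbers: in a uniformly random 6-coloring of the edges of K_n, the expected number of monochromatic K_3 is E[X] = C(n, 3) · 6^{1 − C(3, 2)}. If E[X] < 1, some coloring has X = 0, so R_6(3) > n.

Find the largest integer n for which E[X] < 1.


We need C(n, 3) · 6^{1 − 3} < 1, i.e. C(n, 3) < 6^{3 − 1} = 36.
Check values of n near the boundary:
  n = 3: C(3, 3) = 1; 1 < 36? YES
  n = 4: C(4, 3) = 4; 4 < 36? YES
  n = 5: C(5, 3) = 10; 10 < 36? YES
  n = 6: C(6, 3) = 20; 20 < 36? YES
  n = 7: C(7, 3) = 35; 35 < 36? YES
  n = 8: C(8, 3) = 56; 56 < 36? NO
  n = 9: C(9, 3) = 84; 84 < 36? NO
The largest n with C(n, 3) < 36 is n = 7 (where E[X] = 35/36 ≈ 0.972). Hence R_6(3) > 7, i.e. R_6(3) ≥ 8.

Largest n = 7; hence R_6(3) > 7.


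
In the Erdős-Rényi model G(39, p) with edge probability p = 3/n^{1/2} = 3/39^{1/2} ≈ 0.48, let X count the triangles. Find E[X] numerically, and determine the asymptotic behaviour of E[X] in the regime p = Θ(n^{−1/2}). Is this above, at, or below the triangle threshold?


Number of potential triangles: C(39, 3) = 9139.
Each occurs with probability p³ ≈ (0.48)³ ≈ 1.10858e-01.
By linearity: E[X] = C(39, 3)·p³ ≈ 9139 · 1.10858e-01 ≈ 1013.131.
Since α = 1/2 < 1, p = c/n^{1/2} ≫ 1/n is above the triangle threshold p ~ 1/n. Asymptotically E[X] ~ (c³/6)·n^{3(1−α)} = (3³/6)·n^{1.5} → ∞; triangles are abundant w.h.p.

E[X] ≈ 1013.131; in regime p = Θ(1/n^{1/2}) E[X] diverges (above the triangle threshold p ~ 1/n).


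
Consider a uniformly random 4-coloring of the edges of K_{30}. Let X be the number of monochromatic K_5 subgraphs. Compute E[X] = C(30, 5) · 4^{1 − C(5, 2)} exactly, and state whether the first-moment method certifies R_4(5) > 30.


E[X] = C(30, 5) · 4^{1 − 10} = 142506 · 4^{−9} = 142506/262144.
As a reduced fraction: E[X] = 71253/131072 ≈ 0.543617.
Is E[X] < 1? YES.
Since E[X] < 1, there exists a 4-coloring of K_{30} with no monochromatic K_5; hence R_4(5) > 30.

E[X] = 71253/131072 ≈ 0.543617; E[X] < 1, so R_4(5) > 30.


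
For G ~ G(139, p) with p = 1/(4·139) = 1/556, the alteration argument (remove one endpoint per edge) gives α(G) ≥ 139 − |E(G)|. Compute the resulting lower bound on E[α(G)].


E[|E(G)|] = C(139, 2)·p = 9591 · (1/556) = 69/4.
E[α(G)] ≥ n − E[|E(G)|] = 139 − 69/4 = 487/4.
Numerically: ≈ 121.7500.
(This is only a lower bound; the true E[α(G)] may be larger.)

E[α(G)] ≥ 487/4 ≈ 121.7500.


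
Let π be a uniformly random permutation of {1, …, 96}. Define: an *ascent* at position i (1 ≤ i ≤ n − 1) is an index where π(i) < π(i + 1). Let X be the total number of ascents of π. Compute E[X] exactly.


Write X = Σ X_I over i = 1, …, 95, with X_I the indicator of one ascent.
There are 95 indicators.
For each fixed i, the pair (π(i), π(i+1)) is a uniformly random ordered pair of distinct values from {1, …, 96}; by symmetry P[π(i) < π(i+1)] = 1/2.
By linearity: E[X] = 95 · (1/2) = (96 − 1) · (1/2) = 95/2 ≈ 47.5000.

E[X] = 95/2 = 47.5000.


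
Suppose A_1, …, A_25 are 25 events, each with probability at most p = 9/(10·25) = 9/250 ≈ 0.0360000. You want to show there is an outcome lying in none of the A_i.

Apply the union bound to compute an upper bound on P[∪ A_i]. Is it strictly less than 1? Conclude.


Union bound: P[∪_{i=1}^{25} A_i] ≤ Σ_i P[A_i] ≤ 25·p = 25·(9/250) = 9/10.
Numerically: 9/10 ≈ 0.9000000.
Is 9/10 < 1? YES.
Since P[∪ A_i] ≤ 9/10 < 1, the complement has P[∩ A_i^c] ≥ 1 − 9/10 = 1/10 > 0, so some outcome avoids every A_i.

25·p = 9/10 ≈ 0.9000000; existence CERTIFIED by the union bound.


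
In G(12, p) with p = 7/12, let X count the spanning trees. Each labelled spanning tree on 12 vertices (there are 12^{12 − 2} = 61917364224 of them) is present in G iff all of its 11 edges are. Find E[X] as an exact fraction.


K_12 has 12^{12 − 2} = 61917364224 labelled spanning trees.
For each such spanning tree H, let X_H = 1 if all 11 edges of H are present in G. Then P[X_H = 1] = p^{11} = (7/12)^{11} = 1977326743/743008370688.
By linearity: E[X] = Σ_H E[X_H] = 61917364224 · p^{11} = 61917364224 · 1977326743/743008370688 = 1977326743/12.
Numerically: E[X] ≈ 1.648e+08.

E[X] = 61917364224 · (7/12)^{11} = 1977326743/12 ≈ 1.648e+08.


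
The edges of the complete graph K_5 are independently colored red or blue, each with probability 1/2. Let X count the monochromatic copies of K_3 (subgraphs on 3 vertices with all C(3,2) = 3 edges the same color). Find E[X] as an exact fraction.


Let X = Σ_S X_S over the C(5, 3) = 10 subsets S of size 3, where X_S = 1 if the K_3 on S is monochromatic.
For a fixed S, the K_3 on S has C(3, 2) = 3 edges. P[all 3 edges red] = (1/2)^3, and likewise for blue, so P[monochromatic] = 2·(1/2)^3 = 2^{1 − 3} = 1/4.
Summing: E[X] = C(5, 3) · 2^{1 − 3} = 10 · 1/4 = 5/2.
Numerically: E[X] ≈ 2.5000.

E[X] = C(5,3)·2^(1−C(3,2)) = 5/2 ≈ 2.5000.


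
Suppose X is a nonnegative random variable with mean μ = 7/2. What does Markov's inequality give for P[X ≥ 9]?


μ = E[X] = 7/2, a = 9.
Markov: P[X ≥ 9] ≤ μ/a = (7/2)/9 = 7/18.
Numerically: ≈ 0.38889.
(Since a = 9 > μ = 3.50000, the bound 7/18 is < 1 and informative.)

P[X ≥ 9] ≤ 7/18 ≈ 0.38889.


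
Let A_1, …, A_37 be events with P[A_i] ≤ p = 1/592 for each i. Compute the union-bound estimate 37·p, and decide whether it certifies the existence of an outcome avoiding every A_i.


Union bound: P[∪_{i=1}^{37} A_i] ≤ Σ_i P[A_i] ≤ 37·p = 37·(1/592) = 1/16.
Numerically: 1/16 ≈ 0.062.
Is 1/16 < 1? YES.
Since P[∪ A_i] ≤ 1/16 < 1, the complement has P[∩ A_i^c] ≥ 1 − 1/16 = 15/16 > 0, so some outcome avoids every A_i.

37·p = 1/16 ≈ 0.062; existence CERTIFIED by the union bound.


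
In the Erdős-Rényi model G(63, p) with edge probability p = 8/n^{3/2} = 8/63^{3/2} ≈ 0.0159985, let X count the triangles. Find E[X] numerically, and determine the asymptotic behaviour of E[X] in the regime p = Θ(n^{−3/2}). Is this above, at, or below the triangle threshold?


Number of potential triangles: C(63, 3) = 39711.
Each occurs with probability p³ ≈ (0.0159985)³ ≈ 4.09484520e-06.
By linearity: E[X] = C(63, 3)·p³ ≈ 39711 · 4.09484520e-06 ≈ 0.162610.
Since α = 3/2 > 1, p = c/n^{3/2} = o(1/n) is below the triangle threshold p ~ 1/n. Asymptotically E[X] ~ (c³/6)·n^{3(1−α)} = (8³/6)·n^{-1.5} → 0, so by Markov's inequality G has no triangles w.h.p.

E[X] ≈ 0.162610; in regime p = Θ(1/n^{3/2}) E[X] tends to 0 (below the triangle threshold p ~ 1/n).


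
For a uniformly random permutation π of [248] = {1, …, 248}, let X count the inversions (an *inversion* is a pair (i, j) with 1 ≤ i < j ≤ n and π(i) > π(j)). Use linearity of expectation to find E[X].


Write X = Σ X_I over the C(248, 2) = 30628 pairs i < j, with X_I the indicator of one inversion.
There are 30628 indicators.
For each fixed pair i < j, the values π(i) and π(j) are two distinct elements of {1, …, 248} in uniformly random order; by symmetry P[π(i) > π(j)] = 1/2.
By linearity: E[X] = 30628 · (1/2) = C(248, 2) · (1/2) = 30628/2 = 15314 ≈ 15314.0000.

E[X] = 15314 = 15314.0000.


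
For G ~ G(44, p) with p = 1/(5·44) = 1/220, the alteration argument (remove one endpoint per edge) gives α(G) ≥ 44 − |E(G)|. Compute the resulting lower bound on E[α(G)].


E[|E(G)|] = C(44, 2)·p = 946 · (1/220) = 43/10.
E[α(G)] ≥ n − E[|E(G)|] = 44 − 43/10 = 397/10.
Numerically: ≈ 39.7000.
(This is only a lower bound; the true E[α(G)] may be larger.)

E[α(G)] ≥ 397/10 ≈ 39.7000.


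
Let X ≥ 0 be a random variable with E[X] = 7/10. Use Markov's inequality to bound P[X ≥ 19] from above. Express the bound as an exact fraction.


μ = E[X] = 7/10, a = 19.
Markov: P[X ≥ 19] ≤ μ/a = (7/10)/19 = 7/190.
Numerically: ≈ 0.036842.
(Since a = 19 > μ = 0.700000, the bound 7/190 is < 1 and informative.)

P[X ≥ 19] ≤ 7/190 ≈ 0.036842.


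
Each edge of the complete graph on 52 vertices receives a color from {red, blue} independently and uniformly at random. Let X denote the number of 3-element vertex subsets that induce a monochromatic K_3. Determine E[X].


Let X = Σ_S X_S over the C(52, 3) = 22100 subsets S of size 3, where X_S = 1 if the K_3 on S is monochromatic.
For a fixed S, the K_3 on S has C(3, 2) = 3 edges. P[all 3 edges red] = (1/2)^3, and likewise for blue, so P[monochromatic] = 2·(1/2)^3 = 2^{1 − 3} = 1/4.
By linearity: E[X] = C(52, 3) · 2^{1 − 3} = 22100 · 1/4 = 5525.
Numerically: E[X] ≈ 5525.000000.

E[X] = C(52,3)·2^(1−C(3,2)) = 5525 ≈ 5525.000000.


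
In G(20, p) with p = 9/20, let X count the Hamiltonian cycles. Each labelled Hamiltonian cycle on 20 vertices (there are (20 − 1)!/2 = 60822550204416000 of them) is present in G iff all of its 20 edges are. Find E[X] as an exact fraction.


K_20 has (20 − 1)!/2 = 60822550204416000 labelled Hamiltonian cycles.
For each such Hamiltonian cycle H, let X_H = 1 if all 20 edges of H are present in G. Then P[X_H = 1] = p^{20} = (9/20)^{20} = 12157665459056928801/104857600000000000000000000.
Summing the indicators: E[X] = Σ_H E[X_H] = 60822550204416000 · p^{20} = 60822550204416000 · 12157665459056928801/104857600000000000000000000 = 180532279724605553545860280221/25600000000000000000.
Numerically: E[X] ≈ 7.05e+09.

E[X] = 60822550204416000 · (9/20)^{20} = 180532279724605553545860280221/25600000000000000000 ≈ 7.05e+09.


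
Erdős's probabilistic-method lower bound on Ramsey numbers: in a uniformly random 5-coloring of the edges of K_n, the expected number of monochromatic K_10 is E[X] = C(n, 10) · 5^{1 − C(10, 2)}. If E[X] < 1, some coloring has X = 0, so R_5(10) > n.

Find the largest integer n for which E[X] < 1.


We need C(n, 10) · 5^{1 − 45} < 1, i.e. C(n, 10) < 5^{45 − 1} = 5684341886080801486968994140625.
Check values of n near the boundary:
  n = 5389: C(5389, 10) = 5645340767466558997768874792926; 5645340767466558997768874792926 < 5684341886080801486968994140625? YES
  n = 5390: C(5390, 10) = 5655833965919099070255434039753; 5655833965919099070255434039753 < 5684341886080801486968994140625? YES
  n = 5391: C(5391, 10) = 5666344714787188828795213697883; 5666344714787188828795213697883 < 5684341886080801486968994140625? YES
  n = 5392: C(5392, 10) = 5676873040158402483252283957448; 5676873040158402483252283957448 < 5684341886080801486968994140625? YES
  n = 5393: C(5393, 10) = 5687418968154238267170642278008; 5687418968154238267170642278008 < 5684341886080801486968994140625? NO
  n = 5394: C(5394, 10) = 5697982524930156243149785372878; 5697982524930156243149785372878 < 5684341886080801486968994140625? NO
  n = 5395: C(5395, 10) = 5708563736675616143322765475706; 5708563736675616143322765475706 < 5684341886080801486968994140625? NO
The largest n with C(n, 10) < 5684341886080801486968994140625 is n = 5392 (where E[X] = 5676873040158402483252283957448/5684341886080801486968994140625 ≈ 0.998686). Hence R_5(10) > 5392, i.e. R_5(10) ≥ 5393.

Largest n = 5392; hence R_5(10) > 5392.


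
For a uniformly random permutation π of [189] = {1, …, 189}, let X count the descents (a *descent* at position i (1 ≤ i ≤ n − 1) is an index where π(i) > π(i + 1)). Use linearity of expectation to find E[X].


Write X = Σ X_I over i = 1, …, 188, with X_I the indicator of one descent.
There are 188 indicators.
For each fixed i, the pair (π(i), π(i+1)) is a uniformly random ordered pair of distinct values from {1, …, 189}; by symmetry P[π(i) > π(i+1)] = 1/2.
By linearity: E[X] = 188 · (1/2) = (189 − 1) · (1/2) = 94 ≈ 94.00000.

E[X] = 94 = 94.00000.


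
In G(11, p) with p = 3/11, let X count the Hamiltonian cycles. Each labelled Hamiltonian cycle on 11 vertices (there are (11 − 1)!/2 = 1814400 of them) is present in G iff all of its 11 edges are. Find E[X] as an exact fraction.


K_11 has (11 − 1)!/2 = 1814400 labelled Hamiltonian cycles.
For each such Hamiltonian cycle H, let X_H = 1 if all 11 edges of H are present in G. Then P[X_H = 1] = p^{11} = (3/11)^{11} = 177147/285311670611.
By linearity of expectation: E[X] = Σ_H E[X_H] = 1814400 · p^{11} = 1814400 · 177147/285311670611 = 321415516800/285311670611.
Numerically: E[X] ≈ 1.12654.

E[X] = 1814400 · (3/11)^{11} = 321415516800/285311670611 ≈ 1.12654.


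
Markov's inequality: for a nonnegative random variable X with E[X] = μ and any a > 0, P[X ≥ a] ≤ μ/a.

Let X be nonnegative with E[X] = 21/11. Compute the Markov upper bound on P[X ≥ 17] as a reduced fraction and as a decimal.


μ = E[X] = 21/11, a = 17.
Markov: P[X ≥ 17] ≤ μ/a = (21/11)/17 = 21/187.
Numerically: ≈ 0.11230.
(Since a = 17 > μ = 1.90909, the bound 21/187 is < 1 and informative.)

P[X ≥ 17] ≤ 21/187 ≈ 0.11230.


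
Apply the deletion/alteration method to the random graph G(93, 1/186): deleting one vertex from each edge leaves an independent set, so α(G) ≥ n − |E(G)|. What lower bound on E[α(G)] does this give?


E[|E(G)|] = C(93, 2)·p = 4278 · (1/186) = 23.
E[α(G)] ≥ n − E[|E(G)|] = 93 − 23 = 70.
Numerically: ≈ 70.000.
(This is only a lower bound; the true E[α(G)] may be larger.)

E[α(G)] ≥ 70 ≈ 70.000.


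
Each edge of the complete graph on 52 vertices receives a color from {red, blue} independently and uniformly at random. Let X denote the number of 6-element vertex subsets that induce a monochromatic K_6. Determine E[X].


Let X = Σ_S X_S over the C(52, 6) = 20358520 subsets S of size 6, where X_S = 1 if the K_6 on S is monochromatic.
For a fixed S, the K_6 on S has C(6, 2) = 15 edges. P[all 15 edges red] = (1/2)^15, and likewise for blue, so P[monochromatic] = 2·(1/2)^15 = 2^{1 − 15} = 1/16384.
Summing: E[X] = C(52, 6) · 2^{1 − 15} = 20358520 · 1/16384 = 2544815/2048.
Numerically: E[X] ≈ 1242.585449.

E[X] = C(52,6)·2^(1−C(6,2)) = 2544815/2048 ≈ 1242.585449.


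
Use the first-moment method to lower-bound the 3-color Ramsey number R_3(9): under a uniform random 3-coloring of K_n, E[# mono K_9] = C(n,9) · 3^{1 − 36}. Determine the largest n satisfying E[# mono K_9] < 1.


We need C(n, 9) · 3^{1 − 36} < 1, i.e. C(n, 9) < 3^{36 − 1} = 50031545098999707.
Check values of n near the boundary:
  n = 296: C(296, 9) = 42513789098994080; 42513789098994080 < 50031545098999707? YES
  n = 297: C(297, 9) = 43842345008337645; 43842345008337645 < 50031545098999707? YES
  n = 298: C(298, 9) = 45207677551849890; 45207677551849890 < 50031545098999707? YES
  n = 299: C(299, 9) = 46610674441390059; 46610674441390059 < 50031545098999707? YES
  n = 300: C(300, 9) = 48052241692154700; 48052241692154700 < 50031545098999707? YES
  n = 301: C(301, 9) = 49533303936090975; 49533303936090975 < 50031545098999707? YES
  n = 302: C(302, 9) = 51054804739588650; 51054804739588650 < 50031545098999707? NO
The largest n with C(n, 9) < 50031545098999707 is n = 301 (where E[X] = 16511101312030325/16677181699666569 ≈ 0.990). Hence R_3(9) > 301, i.e. R_3(9) ≥ 302.

Largest n = 301; hence R_3(9) > 301.


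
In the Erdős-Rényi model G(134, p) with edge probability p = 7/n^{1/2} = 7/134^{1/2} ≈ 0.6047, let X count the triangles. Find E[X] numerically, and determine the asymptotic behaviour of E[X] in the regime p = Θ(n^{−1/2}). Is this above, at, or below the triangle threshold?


Number of potential triangles: C(134, 3) = 392084.
Each occurs with probability p³ ≈ (0.6047)³ ≈ 2.211245e-01.
By linearity: E[X] = C(134, 3)·p³ ≈ 392084 · 2.211245e-01 ≈ 86699.3902.
Since α = 1/2 < 1, p = c/n^{1/2} ≫ 1/n is above the triangle threshold p ~ 1/n. Asymptotically E[X] ~ (c³/6)·n^{3(1−α)} = (7³/6)·n^{1.5} → ∞; triangles are abundant w.h.p.

E[X] ≈ 86699.3902; in regime p = Θ(1/n^{1/2}) E[X] diverges (above the triangle threshold p ~ 1/n).


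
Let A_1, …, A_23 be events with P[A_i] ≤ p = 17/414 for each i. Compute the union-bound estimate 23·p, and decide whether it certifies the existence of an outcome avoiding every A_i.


Union bound: P[∪_{i=1}^{23} A_i] ≤ Σ_i P[A_i] ≤ 23·p = 23·(17/414) = 17/18.
Numerically: 17/18 ≈ 0.944.
Is 17/18 < 1? YES.
Since P[∪ A_i] ≤ 17/18 < 1, the complement has P[∩ A_i^c] ≥ 1 − 17/18 = 1/18 > 0, so some outcome avoids every A_i.

23·p = 17/18 ≈ 0.944; existence CERTIFIED by the union bound.


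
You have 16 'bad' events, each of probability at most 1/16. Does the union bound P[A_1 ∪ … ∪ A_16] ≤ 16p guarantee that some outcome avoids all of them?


Union bound: P[∪_{i=1}^{16} A_i] ≤ Σ_i P[A_i] ≤ 16·p = 16·(1/16) = 1.
Numerically: 1 ≈ 1.000000.
Is 1 < 1? NO.
Since the bound 1 is ≥ 1, the union bound is uninformative here; it does NOT by itself certify existence.

16·p = 1 ≈ 1.000000; existence NOT certified by the union bound.


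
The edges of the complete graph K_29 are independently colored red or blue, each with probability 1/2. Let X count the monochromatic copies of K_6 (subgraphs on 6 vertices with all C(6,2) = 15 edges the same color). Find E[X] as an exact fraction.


Let X = Σ_S X_S over the C(29, 6) = 475020 subsets S of size 6, where X_S = 1 if the K_6 on S is monochromatic.
For a fixed S, the K_6 on S has C(6, 2) = 15 edges. P[all 15 edges red] = (1/2)^15, and likewise for blue, so P[monochromatic] = 2·(1/2)^15 = 2^{1 − 15} = 1/16384.
By linearity: E[X] = C(29, 6) · 2^{1 − 15} = 475020 · 1/16384 = 118755/4096.
Numerically: E[X] ≈ 28.9929.

E[X] = C(29,6)·2^(1−C(6,2)) = 118755/4096 ≈ 28.9929.


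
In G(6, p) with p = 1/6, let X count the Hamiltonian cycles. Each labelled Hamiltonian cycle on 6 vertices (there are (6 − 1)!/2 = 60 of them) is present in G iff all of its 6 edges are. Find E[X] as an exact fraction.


K_6 has (6 − 1)!/2 = 60 labelled Hamiltonian cycles.
For each such Hamiltonian cycle H, let X_H = 1 if all 6 edges of H are present in G. Then P[X_H = 1] = p^{6} = (1/6)^{6} = 1/46656.
Summing the indicators: E[X] = Σ_H E[X_H] = 60 · p^{6} = 60 · 1/46656 = 5/3888.
Numerically: E[X] ≈ 0.00129.

E[X] = 60 · (1/6)^{6} = 5/3888 ≈ 0.00129.


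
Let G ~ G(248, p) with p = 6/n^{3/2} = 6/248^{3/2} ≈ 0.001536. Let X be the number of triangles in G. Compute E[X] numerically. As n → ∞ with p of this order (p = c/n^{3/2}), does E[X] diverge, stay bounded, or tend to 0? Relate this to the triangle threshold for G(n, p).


Number of potential triangles: C(248, 3) = 2511496.
Each occurs with probability p³ ≈ (0.001536)³ ≈ 3.625945e-09.
By linearity: E[X] = C(248, 3)·p³ ≈ 2511496 · 3.625945e-09 ≈ 0.0091.
Since α = 3/2 > 1, p = c/n^{3/2} = o(1/n) is below the triangle threshold p ~ 1/n. Asymptotically E[X] ~ (c³/6)·n^{3(1−α)} = (6³/6)·n^{-1.5} → 0, so by Markov's inequality G has no triangles w.h.p.

E[X] ≈ 0.0091; in regime p = Θ(1/n^{3/2}) E[X] tends to 0 (below the triangle threshold p ~ 1/n).


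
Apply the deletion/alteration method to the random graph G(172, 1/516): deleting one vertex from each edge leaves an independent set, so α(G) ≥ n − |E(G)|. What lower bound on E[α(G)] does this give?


E[|E(G)|] = C(172, 2)·p = 14706 · (1/516) = 57/2.
E[α(G)] ≥ n − E[|E(G)|] = 172 − 57/2 = 287/2.
Numerically: ≈ 143.500000.
(This is only a lower bound; the true E[α(G)] may be larger.)

E[α(G)] ≥ 287/2 ≈ 143.500000.


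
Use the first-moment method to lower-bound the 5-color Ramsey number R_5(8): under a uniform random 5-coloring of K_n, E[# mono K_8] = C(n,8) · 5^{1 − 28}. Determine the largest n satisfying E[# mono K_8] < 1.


We need C(n, 8) · 5^{1 − 28} < 1, i.e. C(n, 8) < 5^{28 − 1} = 7450580596923828125.
Check values of n near the boundary:
  n = 859: C(859, 8) = 7115855595170747139; 7115855595170747139 < 7450580596923828125? YES
  n = 860: C(860, 8) = 7182671140665308145; 7182671140665308145 < 7450580596923828125? YES
  n = 861: C(861, 8) = 7250034996615275865; 7250034996615275865 < 7450580596923828125? YES
  n = 862: C(862, 8) = 7317951015318931845; 7317951015318931845 < 7450580596923828125? YES
  n = 863: C(863, 8) = 7386423071602617757; 7386423071602617757 < 7450580596923828125? YES
  n = 864: C(864, 8) = 7455455062926006708; 7455455062926006708 < 7450580596923828125? NO
  n = 865: C(865, 8) = 7525050909487743060; 7525050909487743060 < 7450580596923828125? NO
The largest n with C(n, 8) < 7450580596923828125 is n = 863 (where E[X] = 7386423071602617757/7450580596923828125 ≈ 0.99139). Hence R_5(8) > 863, i.e. R_5(8) ≥ 864.

Largest n = 863; hence R_5(8) > 863.


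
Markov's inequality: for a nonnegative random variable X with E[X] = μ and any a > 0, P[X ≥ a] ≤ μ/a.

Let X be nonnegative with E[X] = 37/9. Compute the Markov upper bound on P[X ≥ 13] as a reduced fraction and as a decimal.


μ = E[X] = 37/9, a = 13.
Markov: P[X ≥ 13] ≤ μ/a = (37/9)/13 = 37/117.
Numerically: ≈ 0.3162.
(Since a = 13 > μ = 4.1111, the bound 37/117 is < 1 and informative.)

P[X ≥ 13] ≤ 37/117 ≈ 0.3162.


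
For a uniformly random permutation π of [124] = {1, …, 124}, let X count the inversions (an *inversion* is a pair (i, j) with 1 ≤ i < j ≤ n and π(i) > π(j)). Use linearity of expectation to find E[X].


Write X = Σ X_I over the C(124, 2) = 7626 pairs i < j, with X_I the indicator of one inversion.
There are 7626 indicators.
For each fixed pair i < j, the values π(i) and π(j) are two distinct elements of {1, …, 124} in uniformly random order; by symmetry P[π(i) > π(j)] = 1/2.
By linearity: E[X] = 7626 · (1/2) = C(124, 2) · (1/2) = 7626/2 = 3813 ≈ 3813.00000.

E[X] = 3813 = 3813.00000.


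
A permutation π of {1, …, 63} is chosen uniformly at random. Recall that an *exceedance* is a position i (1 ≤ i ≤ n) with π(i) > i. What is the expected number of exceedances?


Write X = Σ_{i=1}^{63} X_i, where X_i = 1_{π(i) > i}.
For each fixed i, π(i) is uniform over {1, …, 63} (marginal of a uniform permutation), so P[π(i) > i] = (n − i)/n. Summing: Σ_{i=1}^{63} (n − i)/n = (0 + 1 + … + 62)/63 = 63(63 − 1)/(2·63) = (63 − 1)/2.
Hence E[X] = Σ_{i=1}^{63} (63 − i)/63 = 31 ≈ 31.00000.

E[X] = 31 = 31.00000.


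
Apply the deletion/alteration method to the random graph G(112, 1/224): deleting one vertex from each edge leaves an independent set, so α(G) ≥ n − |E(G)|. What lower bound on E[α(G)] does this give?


E[|E(G)|] = C(112, 2)·p = 6216 · (1/224) = 111/4.
E[α(G)] ≥ n − E[|E(G)|] = 112 − 111/4 = 337/4.
Numerically: ≈ 84.2500.
(This is only a lower bound; the true E[α(G)] may be larger.)

E[α(G)] ≥ 337/4 ≈ 84.2500.


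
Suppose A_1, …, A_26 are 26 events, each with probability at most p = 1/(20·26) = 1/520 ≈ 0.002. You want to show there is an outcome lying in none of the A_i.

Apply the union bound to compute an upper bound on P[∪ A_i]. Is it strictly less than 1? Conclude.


Union bound: P[∪_{i=1}^{26} A_i] ≤ Σ_i P[A_i] ≤ 26·p = 26·(1/520) = 1/20.
Numerically: 1/20 ≈ 0.050.
Is 1/20 < 1? YES.
Since P[∪ A_i] ≤ 1/20 < 1, the complement has P[∩ A_i^c] ≥ 1 − 1/20 = 19/20 > 0, so some outcome avoids every A_i.

26·p = 1/20 ≈ 0.050; existence CERTIFIED by the union bound.


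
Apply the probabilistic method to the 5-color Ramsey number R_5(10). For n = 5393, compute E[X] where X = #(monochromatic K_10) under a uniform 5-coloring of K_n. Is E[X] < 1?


E[X] = C(5393, 10) · 5^{1 − 45} = 5687418968154238267170642278008 · 5^{−44} = 5687418968154238267170642278008/5684341886080801486968994140625.
As a reduced fraction: E[X] = 5687418968154238267170642278008/5684341886080801486968994140625 ≈ 1.00054.
Is E[X] < 1? NO.
Since E[X] ≥ 1, the first-moment bound is inconclusive at n = 5393; it does NOT by itself certify R_5(10) > 5393.

E[X] = 5687418968154238267170642278008/5684341886080801486968994140625 ≈ 1.00054; E[X] ≥ 1; first-moment method inconclusive here.


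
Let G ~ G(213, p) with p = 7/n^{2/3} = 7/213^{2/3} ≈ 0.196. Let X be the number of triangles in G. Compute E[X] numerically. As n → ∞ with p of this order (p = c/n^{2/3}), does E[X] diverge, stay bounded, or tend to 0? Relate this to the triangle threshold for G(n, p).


Number of potential triangles: C(213, 3) = 1587986.
Each occurs with probability p³ ≈ (0.196)³ ≈ 7.56023e-03.
By linearity: E[X] = C(213, 3)·p³ ≈ 1587986 · 7.56023e-03 ≈ 12005.537.
Since α = 2/3 < 1, p = c/n^{2/3} ≫ 1/n is above the triangle threshold p ~ 1/n. Asymptotically E[X] ~ (c³/6)·n^{3(1−α)} = (7³/6)·n^{1} → ∞; triangles are abundant w.h.p.

E[X] ≈ 12005.537; in regime p = Θ(1/n^{2/3}) E[X] diverges (above the triangle threshold p ~ 1/n).


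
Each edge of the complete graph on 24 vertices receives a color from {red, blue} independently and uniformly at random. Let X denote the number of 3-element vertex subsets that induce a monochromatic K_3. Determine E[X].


Let X = Σ_S X_S over the C(24, 3) = 2024 subsets S of size 3, where X_S = 1 if the K_3 on S is monochromatic.
For a fixed S, the K_3 on S has C(3, 2) = 3 edges. P[all 3 edges red] = (1/2)^3, and likewise for blue, so P[monochromatic] = 2·(1/2)^3 = 2^{1 − 3} = 1/4.
By linearity: E[X] = C(24, 3) · 2^{1 − 3} = 2024 · 1/4 = 506.
Numerically: E[X] ≈ 506.000.

E[X] = C(24,3)·2^(1−C(3,2)) = 506 ≈ 506.000.


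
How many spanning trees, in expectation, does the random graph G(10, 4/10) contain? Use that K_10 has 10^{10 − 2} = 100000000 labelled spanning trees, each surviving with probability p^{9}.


K_10 has 10^{10 − 2} = 100000000 labelled spanning trees.
For each such spanning tree H, let X_H = 1 if all 9 edges of H are present in G. Then P[X_H = 1] = p^{9} = (2/5)^{9} = 512/1953125.
Summing the indicators: E[X] = Σ_H E[X_H] = 100000000 · p^{9} = 100000000 · 512/1953125 = 131072/5.
Numerically: E[X] ≈ 2.62e+04.

E[X] = 100000000 · (2/5)^{9} = 131072/5 ≈ 2.62e+04.


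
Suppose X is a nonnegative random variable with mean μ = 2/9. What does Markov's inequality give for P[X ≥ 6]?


μ = E[X] = 2/9, a = 6.
Markov: P[X ≥ 6] ≤ μ/a = (2/9)/6 = 1/27.
Numerically: ≈ 0.037.
(Since a = 6 > μ = 0.222, the bound 1/27 is < 1 and informative.)

P[X ≥ 6] ≤ 1/27 ≈ 0.037.


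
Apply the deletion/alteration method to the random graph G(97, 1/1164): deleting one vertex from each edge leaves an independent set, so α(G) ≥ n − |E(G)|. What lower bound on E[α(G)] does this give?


E[|E(G)|] = C(97, 2)·p = 4656 · (1/1164) = 4.
E[α(G)] ≥ n − E[|E(G)|] = 97 − 4 = 93.
Numerically: ≈ 93.000000.
(This is only a lower bound; the true E[α(G)] may be larger.)

E[α(G)] ≥ 93 ≈ 93.000000.


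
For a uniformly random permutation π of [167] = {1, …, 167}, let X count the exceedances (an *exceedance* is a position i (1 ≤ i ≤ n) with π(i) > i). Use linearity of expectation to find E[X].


Write X = Σ_{i=1}^{167} X_i, where X_i = 1_{π(i) > i}.
For each fixed i, π(i) is uniform over {1, …, 167} (marginal of a uniform permutation), so P[π(i) > i] = (n − i)/n. Summing: Σ_{i=1}^{167} (n − i)/n = (0 + 1 + … + 166)/167 = 167(167 − 1)/(2·167) = (167 − 1)/2.
Hence E[X] = Σ_{i=1}^{167} (167 − i)/167 = 83 ≈ 83.0000.

E[X] = 83 = 83.0000.


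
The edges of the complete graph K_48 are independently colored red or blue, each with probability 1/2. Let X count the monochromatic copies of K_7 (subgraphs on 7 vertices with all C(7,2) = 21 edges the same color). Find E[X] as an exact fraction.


Let X = Σ_S X_S over the C(48, 7) = 73629072 subsets S of size 7, where X_S = 1 if the K_7 on S is monochromatic.
For a fixed S, the K_7 on S has C(7, 2) = 21 edges. P[all 21 edges red] = (1/2)^21, and likewise for blue, so P[monochromatic] = 2·(1/2)^21 = 2^{1 − 21} = 1/1048576.
By linearity: E[X] = C(48, 7) · 2^{1 − 21} = 73629072 · 1/1048576 = 4601817/65536.
Numerically: E[X] ≈ 70.218155.

E[X] = C(48,7)·2^(1−C(7,2)) = 4601817/65536 ≈ 70.218155.


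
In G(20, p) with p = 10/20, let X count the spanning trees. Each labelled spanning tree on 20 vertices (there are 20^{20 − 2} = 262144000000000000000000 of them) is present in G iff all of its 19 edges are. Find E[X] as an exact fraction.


K_20 has 20^{20 − 2} = 262144000000000000000000 labelled spanning trees.
For each such spanning tree H, let X_H = 1 if all 19 edges of H are present in G. Then P[X_H = 1] = p^{19} = (1/2)^{19} = 1/524288.
By linearity: E[X] = Σ_H E[X_H] = 262144000000000000000000 · p^{19} = 262144000000000000000000 · 1/524288 = 500000000000000000.
Numerically: E[X] ≈ 5e+17.

E[X] = 262144000000000000000000 · (1/2)^{19} = 500000000000000000 ≈ 5e+17.


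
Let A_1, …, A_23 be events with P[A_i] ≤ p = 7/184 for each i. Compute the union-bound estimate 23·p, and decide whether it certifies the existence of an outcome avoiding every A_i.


Union bound: P[∪_{i=1}^{23} A_i] ≤ Σ_i P[A_i] ≤ 23·p = 23·(7/184) = 7/8.
Numerically: 7/8 ≈ 0.8750000.
Is 7/8 < 1? YES.
Since P[∪ A_i] ≤ 7/8 < 1, the complement has P[∩ A_i^c] ≥ 1 − 7/8 = 1/8 > 0, so some outcome avoids every A_i.

23·p = 7/8 ≈ 0.8750000; existence CERTIFIED by the union bound.


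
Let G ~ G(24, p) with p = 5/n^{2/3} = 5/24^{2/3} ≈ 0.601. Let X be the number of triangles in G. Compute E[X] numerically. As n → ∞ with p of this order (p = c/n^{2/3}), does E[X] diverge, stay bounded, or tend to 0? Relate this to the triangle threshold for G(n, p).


Number of potential triangles: C(24, 3) = 2024.
Each occurs with probability p³ ≈ (0.601)³ ≈ 2.17014e-01.
By linearity: E[X] = C(24, 3)·p³ ≈ 2024 · 2.17014e-01 ≈ 439.236.
Since α = 2/3 < 1, p = c/n^{2/3} ≫ 1/n is above the triangle threshold p ~ 1/n. Asymptotically E[X] ~ (c³/6)·n^{3(1−α)} = (5³/6)·n^{1} → ∞; triangles are abundant w.h.p.

E[X] ≈ 439.236; in regime p = Θ(1/n^{2/3}) E[X] diverges (above the triangle threshold p ~ 1/n).


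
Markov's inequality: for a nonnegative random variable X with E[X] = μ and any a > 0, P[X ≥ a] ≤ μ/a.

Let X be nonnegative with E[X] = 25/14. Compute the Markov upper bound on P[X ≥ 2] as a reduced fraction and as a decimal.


μ = E[X] = 25/14, a = 2.
Markov: P[X ≥ 2] ≤ μ/a = (25/14)/2 = 25/28.
Numerically: ≈ 0.8929.
(Since a = 2 > μ = 1.7857, the bound 25/28 is < 1 and informative.)

P[X ≥ 2] ≤ 25/28 ≈ 0.8929.


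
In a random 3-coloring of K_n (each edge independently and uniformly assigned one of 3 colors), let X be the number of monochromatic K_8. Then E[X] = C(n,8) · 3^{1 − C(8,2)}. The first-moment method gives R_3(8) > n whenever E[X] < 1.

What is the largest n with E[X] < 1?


We need C(n, 8) · 3^{1 − 28} < 1, i.e. C(n, 8) < 3^{28 − 1} = 7625597484987.
Check values of n near the boundary:
  n = 152: C(152, 8) = 5859727868575; 5859727868575 < 7625597484987? YES
  n = 153: C(153, 8) = 6183023199255; 6183023199255 < 7625597484987? YES
  n = 154: C(154, 8) = 6521818990995; 6521818990995 < 7625597484987? YES
  n = 155: C(155, 8) = 6876747915675; 6876747915675 < 7625597484987? YES
  n = 156: C(156, 8) = 7248464019225; 7248464019225 < 7625597484987? YES
  n = 157: C(157, 8) = 7637643295425; 7637643295425 < 7625597484987? NO
The largest n with C(n, 8) < 7625597484987 is n = 156 (where E[X] = 805384891025/847288609443 ≈ 0.950544). Hence R_3(8) > 156, i.e. R_3(8) ≥ 157.

Largest n = 156; hence R_3(8) > 156.
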